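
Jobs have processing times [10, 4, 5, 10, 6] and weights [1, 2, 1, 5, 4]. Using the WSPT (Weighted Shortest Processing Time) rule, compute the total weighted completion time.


Compute p/w ratios and sort ascending (WSPT): [(6, 4), (4, 2), (10, 5), (5, 1), (10, 1)]
Compute weighted completion times:
  Job (p=6,w=4): C=6, w*C=4*6=24
  Job (p=4,w=2): C=10, w*C=2*10=20
  Job (p=10,w=5): C=20, w*C=5*20=100
  Job (p=5,w=1): C=25, w*C=1*25=25
  Job (p=10,w=1): C=35, w*C=1*35=35
Total weighted completion time = 204

204


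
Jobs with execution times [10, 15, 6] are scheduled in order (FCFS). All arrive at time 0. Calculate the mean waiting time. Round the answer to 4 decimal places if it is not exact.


FCFS order (as given): [10, 15, 6]
Waiting times:
  Job 1: wait = 0
  Job 2: wait = 10
  Job 3: wait = 25
Sum of waiting times = 35
Average waiting time = 35/3 = 11.6667

11.6667


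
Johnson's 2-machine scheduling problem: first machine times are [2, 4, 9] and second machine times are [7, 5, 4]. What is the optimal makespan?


Apply Johnson's rule:
  Group 1 (a <= b): [(1, 2, 7), (2, 4, 5)]
  Group 2 (a > b): [(3, 9, 4)]
Optimal job order: [1, 2, 3]
Schedule:
  Job 1: M1 done at 2, M2 done at 9
  Job 2: M1 done at 6, M2 done at 14
  Job 3: M1 done at 15, M2 done at 19
Makespan = 19

19


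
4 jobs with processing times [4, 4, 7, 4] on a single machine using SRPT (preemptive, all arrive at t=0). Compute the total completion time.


Since all jobs arrive at t=0, SRPT equals SPT ordering.
SPT order: [4, 4, 4, 7]
Completion times:
  Job 1: p=4, C=4
  Job 2: p=4, C=8
  Job 3: p=4, C=12
  Job 4: p=7, C=19
Total completion time = 4 + 8 + 12 + 19 = 43

43


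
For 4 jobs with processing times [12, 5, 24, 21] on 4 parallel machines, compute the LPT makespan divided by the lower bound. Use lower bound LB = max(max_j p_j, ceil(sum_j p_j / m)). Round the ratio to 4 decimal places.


LPT order: [24, 21, 12, 5]
Machine loads after assignment: [24, 21, 12, 5]
LPT makespan = 24
Lower bound = max(max_job, ceil(total/4)) = max(24, 16) = 24
Ratio = 24 / 24 = 1.0

1.0


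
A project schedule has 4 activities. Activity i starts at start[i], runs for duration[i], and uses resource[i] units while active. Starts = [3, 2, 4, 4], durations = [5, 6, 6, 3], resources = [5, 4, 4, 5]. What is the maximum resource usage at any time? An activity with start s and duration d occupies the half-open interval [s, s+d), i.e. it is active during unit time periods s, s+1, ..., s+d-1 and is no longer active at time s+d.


Each activity i is active on [start_i, start_i + duration_i).
Compute total resource usage per time slot:
  t=0: active resources = [], total = 0
  t=1: active resources = [], total = 0
  t=2: active resources = [4], total = 4
  t=3: active resources = [5, 4], total = 9
  t=4: active resources = [5, 4, 4, 5], total = 18
  t=5: active resources = [5, 4, 4, 5], total = 18
  t=6: active resources = [5, 4, 4, 5], total = 18
  t=7: active resources = [5, 4, 4], total = 13
  t=8: active resources = [4], total = 4
  t=9: active resources = [4], total = 4
Peak resource demand = 18

18


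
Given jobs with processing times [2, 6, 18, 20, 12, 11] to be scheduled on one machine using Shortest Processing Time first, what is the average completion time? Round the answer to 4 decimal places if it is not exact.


Sort jobs by processing time (SPT order): [2, 6, 11, 12, 18, 20]
Compute completion times sequentially:
  Job 1: processing = 2, completes at 2
  Job 2: processing = 6, completes at 8
  Job 3: processing = 11, completes at 19
  Job 4: processing = 12, completes at 31
  Job 5: processing = 18, completes at 49
  Job 6: processing = 20, completes at 69
Sum of completion times = 178
Average completion time = 178/6 = 29.6667

29.6667


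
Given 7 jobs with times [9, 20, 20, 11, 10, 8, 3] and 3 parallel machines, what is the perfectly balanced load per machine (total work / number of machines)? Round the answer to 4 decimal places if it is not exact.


Total processing time = 9 + 20 + 20 + 11 + 10 + 8 + 3 = 81
Number of machines = 3
Ideal balanced load = 81 / 3 = 27.0

27.0


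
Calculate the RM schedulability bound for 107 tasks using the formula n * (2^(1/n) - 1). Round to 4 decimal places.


Compute 2^(1/107) = 1.0064990387
Subtract 1: 1.0064990387 - 1 = 0.0064990387
Multiply by n: 107 * 0.0064990387 = 0.6953971409
Round to 4 dp: 0.6954

0.6954


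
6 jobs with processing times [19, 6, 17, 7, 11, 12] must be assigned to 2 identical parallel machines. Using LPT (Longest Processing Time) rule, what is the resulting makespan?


Sort jobs in decreasing order (LPT): [19, 17, 12, 11, 7, 6]
Assign each job to the least loaded machine:
  Machine 1: jobs [19, 11, 6], load = 36
  Machine 2: jobs [17, 12, 7], load = 36
Makespan = max load = 36

36


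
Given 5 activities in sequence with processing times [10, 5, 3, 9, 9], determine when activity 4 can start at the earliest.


Activity 4 starts after activities 1 through 3 complete.
Predecessor durations: [10, 5, 3]
ES = 10 + 5 + 3 = 18

18


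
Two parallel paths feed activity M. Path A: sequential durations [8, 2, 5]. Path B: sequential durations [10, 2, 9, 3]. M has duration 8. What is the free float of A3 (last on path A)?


ES(A3) = sum of predecessors on chain A = 10
EF(A3) = ES + duration = 10 + 5 = 15
Successor of A3 is M. ES(M) = max(sum(A), sum(B)) = max(15, 24) = 24
Free float = ES(successor) - EF(current) = 24 - 15 = 9

9


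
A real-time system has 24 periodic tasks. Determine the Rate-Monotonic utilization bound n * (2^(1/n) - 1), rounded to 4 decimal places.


Compute 2^(1/24) = 1.0293022366
Subtract 1: 1.0293022366 - 1 = 0.0293022366
Multiply by n: 24 * 0.0293022366 = 0.7032536784
Round to 4 dp: 0.7033

0.7033


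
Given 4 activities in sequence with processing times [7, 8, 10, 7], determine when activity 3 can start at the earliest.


Activity 3 starts after activities 1 through 2 complete.
Predecessor durations: [7, 8]
ES = 7 + 8 = 15

15


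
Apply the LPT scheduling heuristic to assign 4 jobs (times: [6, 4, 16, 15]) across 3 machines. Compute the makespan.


Sort jobs in decreasing order (LPT): [16, 15, 6, 4]
Assign each job to the least loaded machine:
  Machine 1: jobs [16], load = 16
  Machine 2: jobs [15], load = 15
  Machine 3: jobs [6, 4], load = 10
Makespan = max load = 16

16


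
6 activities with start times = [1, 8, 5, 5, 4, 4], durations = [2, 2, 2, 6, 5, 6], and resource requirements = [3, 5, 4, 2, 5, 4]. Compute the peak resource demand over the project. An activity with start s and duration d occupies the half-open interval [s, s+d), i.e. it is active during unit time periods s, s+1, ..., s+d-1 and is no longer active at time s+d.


Each activity i is active on [start_i, start_i + duration_i).
Compute total resource usage per time slot:
  t=0: active resources = [], total = 0
  t=1: active resources = [3], total = 3
  t=2: active resources = [3], total = 3
  t=3: active resources = [], total = 0
  t=4: active resources = [5, 4], total = 9
  t=5: active resources = [4, 2, 5, 4], total = 15
  t=6: active resources = [4, 2, 5, 4], total = 15
  t=7: active resources = [2, 5, 4], total = 11
  t=8: active resources = [5, 2, 5, 4], total = 16
  t=9: active resources = [5, 2, 4], total = 11
  t=10: active resources = [2], total = 2
Peak resource demand = 16

16


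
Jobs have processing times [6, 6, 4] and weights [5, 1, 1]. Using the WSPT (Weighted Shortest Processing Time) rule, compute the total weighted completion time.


Compute p/w ratios and sort ascending (WSPT): [(6, 5), (4, 1), (6, 1)]
Compute weighted completion times:
  Job (p=6,w=5): C=6, w*C=5*6=30
  Job (p=4,w=1): C=10, w*C=1*10=10
  Job (p=6,w=1): C=16, w*C=1*16=16
Total weighted completion time = 56

56


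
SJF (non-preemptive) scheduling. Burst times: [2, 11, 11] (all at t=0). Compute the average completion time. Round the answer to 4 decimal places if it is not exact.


SJF order (ascending): [2, 11, 11]
Completion times:
  Job 1: burst=2, C=2
  Job 2: burst=11, C=13
  Job 3: burst=11, C=24
Average completion = 39/3 = 13.0

13.0


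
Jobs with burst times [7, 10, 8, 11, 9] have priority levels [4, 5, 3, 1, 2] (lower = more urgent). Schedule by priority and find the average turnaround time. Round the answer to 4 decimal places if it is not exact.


Sort by priority (ascending = highest first):
Order: [(1, 11), (2, 9), (3, 8), (4, 7), (5, 10)]
Completion times:
  Priority 1, burst=11, C=11
  Priority 2, burst=9, C=20
  Priority 3, burst=8, C=28
  Priority 4, burst=7, C=35
  Priority 5, burst=10, C=45
Average turnaround = 139/5 = 27.8

27.8


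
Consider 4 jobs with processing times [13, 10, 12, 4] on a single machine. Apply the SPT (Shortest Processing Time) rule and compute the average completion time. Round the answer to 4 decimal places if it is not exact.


Sort jobs by processing time (SPT order): [4, 10, 12, 13]
Compute completion times sequentially:
  Job 1: processing = 4, completes at 4
  Job 2: processing = 10, completes at 14
  Job 3: processing = 12, completes at 26
  Job 4: processing = 13, completes at 39
Sum of completion times = 83
Average completion time = 83/4 = 20.75

20.75


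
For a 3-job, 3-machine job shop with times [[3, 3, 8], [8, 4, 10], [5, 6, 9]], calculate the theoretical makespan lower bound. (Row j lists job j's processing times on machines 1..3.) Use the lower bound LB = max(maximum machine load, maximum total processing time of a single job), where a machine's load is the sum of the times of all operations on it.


Machine loads:
  Machine 1: 3 + 8 + 5 = 16
  Machine 2: 3 + 4 + 6 = 13
  Machine 3: 8 + 10 + 9 = 27
Max machine load = 27
Job totals:
  Job 1: 14
  Job 2: 22
  Job 3: 20
Max job total = 22
Lower bound = max(27, 22) = 27

27


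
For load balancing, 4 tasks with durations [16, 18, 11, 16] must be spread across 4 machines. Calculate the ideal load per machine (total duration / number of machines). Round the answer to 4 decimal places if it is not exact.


Total processing time = 16 + 18 + 11 + 16 = 61
Number of machines = 4
Ideal balanced load = 61 / 4 = 15.25

15.25


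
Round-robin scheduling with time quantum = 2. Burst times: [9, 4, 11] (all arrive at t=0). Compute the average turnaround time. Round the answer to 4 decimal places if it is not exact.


Time quantum = 2
Execution trace:
  J1 runs 2 units, time = 2
  J2 runs 2 units, time = 4
  J3 runs 2 units, time = 6
  J1 runs 2 units, time = 8
  J2 runs 2 units, time = 10
  J3 runs 2 units, time = 12
  J1 runs 2 units, time = 14
  J3 runs 2 units, time = 16
  J1 runs 2 units, time = 18
  J3 runs 2 units, time = 20
  J1 runs 1 units, time = 21
  J3 runs 2 units, time = 23
  J3 runs 1 units, time = 24
Finish times: [21, 10, 24]
Average turnaround = 55/3 = 18.3333

18.3333


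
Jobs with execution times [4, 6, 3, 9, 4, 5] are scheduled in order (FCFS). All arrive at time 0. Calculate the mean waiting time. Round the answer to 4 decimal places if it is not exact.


FCFS order (as given): [4, 6, 3, 9, 4, 5]
Waiting times:
  Job 1: wait = 0
  Job 2: wait = 4
  Job 3: wait = 10
  Job 4: wait = 13
  Job 5: wait = 22
  Job 6: wait = 26
Sum of waiting times = 75
Average waiting time = 75/6 = 12.5

12.5


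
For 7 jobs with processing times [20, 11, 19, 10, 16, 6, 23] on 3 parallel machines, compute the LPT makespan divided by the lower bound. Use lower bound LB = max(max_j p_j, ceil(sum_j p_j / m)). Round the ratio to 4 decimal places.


LPT order: [23, 20, 19, 16, 11, 10, 6]
Machine loads after assignment: [33, 37, 35]
LPT makespan = 37
Lower bound = max(max_job, ceil(total/3)) = max(23, 35) = 35
Ratio = 37 / 35 = 1.0571

1.0571


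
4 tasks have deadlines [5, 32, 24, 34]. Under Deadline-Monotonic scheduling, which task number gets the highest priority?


Sort tasks by relative deadline (ascending):
  Task 1: deadline = 5
  Task 3: deadline = 24
  Task 2: deadline = 32
  Task 4: deadline = 34
Priority order (highest first): [1, 3, 2, 4]
Highest priority task = 1

1


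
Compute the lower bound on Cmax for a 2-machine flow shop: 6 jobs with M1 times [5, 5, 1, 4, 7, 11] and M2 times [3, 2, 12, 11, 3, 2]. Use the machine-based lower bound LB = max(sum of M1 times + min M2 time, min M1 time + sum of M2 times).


LB1 = sum(M1 times) + min(M2 times) = 33 + 2 = 35
LB2 = min(M1 times) + sum(M2 times) = 1 + 33 = 34
Lower bound = max(LB1, LB2) = max(35, 34) = 35

35


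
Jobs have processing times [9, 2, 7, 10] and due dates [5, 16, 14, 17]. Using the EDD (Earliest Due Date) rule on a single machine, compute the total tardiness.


Sort by due date (EDD order): [(9, 5), (7, 14), (2, 16), (10, 17)]
Compute completion times and tardiness:
  Job 1: p=9, d=5, C=9, tardiness=max(0,9-5)=4
  Job 2: p=7, d=14, C=16, tardiness=max(0,16-14)=2
  Job 3: p=2, d=16, C=18, tardiness=max(0,18-16)=2
  Job 4: p=10, d=17, C=28, tardiness=max(0,28-17)=11
Total tardiness = 19

19


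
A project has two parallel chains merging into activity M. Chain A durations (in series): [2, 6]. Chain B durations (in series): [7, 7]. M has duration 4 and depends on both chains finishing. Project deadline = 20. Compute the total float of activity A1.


Forward pass: ES(A1) = sum of predecessors on chain A = 0
EF = ES + duration = 0 + 2 = 2
Backward pass: LF(M) = deadline = 20; LS(M) = 20 - 4 = 16
LF(A1) = LS(M) - sum(successors on chain A) = 16 - 6 = 10
LS = LF - duration = 10 - 2 = 8
Total float = LS - ES = 8 - 0 = 8

8


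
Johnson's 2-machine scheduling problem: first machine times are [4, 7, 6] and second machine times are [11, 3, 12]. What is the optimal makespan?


Apply Johnson's rule:
  Group 1 (a <= b): [(1, 4, 11), (3, 6, 12)]
  Group 2 (a > b): [(2, 7, 3)]
Optimal job order: [1, 3, 2]
Schedule:
  Job 1: M1 done at 4, M2 done at 15
  Job 3: M1 done at 10, M2 done at 27
  Job 2: M1 done at 17, M2 done at 30
Makespan = 30

30


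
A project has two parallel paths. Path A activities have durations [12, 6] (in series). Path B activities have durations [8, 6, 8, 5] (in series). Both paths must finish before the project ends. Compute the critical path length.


Path A total = 12 + 6 = 18
Path B total = 8 + 6 + 8 + 5 = 27
Critical path = longest path = max(18, 27) = 27

27


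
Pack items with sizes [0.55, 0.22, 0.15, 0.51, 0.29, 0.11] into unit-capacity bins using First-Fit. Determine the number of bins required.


Place items sequentially using First-Fit:
  Item 0.55 -> new Bin 1
  Item 0.22 -> Bin 1 (now 0.77)
  Item 0.15 -> Bin 1 (now 0.92)
  Item 0.51 -> new Bin 2
  Item 0.29 -> Bin 2 (now 0.8)
  Item 0.11 -> Bin 2 (now 0.91)
Total bins used = 2

2


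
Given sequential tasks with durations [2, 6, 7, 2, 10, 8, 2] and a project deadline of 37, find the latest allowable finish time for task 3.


LF(activity 3) = deadline - sum of successor durations
Successors: activities 4 through 7 with durations [2, 10, 8, 2]
Sum of successor durations = 22
LF = 37 - 22 = 15

15


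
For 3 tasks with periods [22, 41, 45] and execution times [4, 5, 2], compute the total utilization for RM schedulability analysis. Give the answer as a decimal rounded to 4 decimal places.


Compute individual utilizations (exact fractions):
  Task 1: C/T = 4/22 = 2/11 (approx. 0.1818)
  Task 2: C/T = 5/41 (approx. 0.122)
  Task 3: C/T = 2/45 (approx. 0.0444)
Total utilization U = 2/11 + 5/41 + 2/45 = 7067/20295
Rounded to 4 decimal places: U = 0.3482
RM (Liu & Layland) bound for 3 tasks = 0.779763; compare with U = 7067/20295 (approx. 0.348214)
U <= bound, so schedulable by RM sufficient condition.

0.3482


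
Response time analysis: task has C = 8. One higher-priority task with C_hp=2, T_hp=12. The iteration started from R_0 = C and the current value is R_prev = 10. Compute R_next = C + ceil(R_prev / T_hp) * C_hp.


R_next = C + ceil(R_prev / T_hp) * C_hp
ceil(10 / 12) = ceil(0.8333) = 1
Interference = 1 * 2 = 2
R_next = 8 + 2 = 10
R_next = R_prev, so the iteration has converged (response time = 10).

10


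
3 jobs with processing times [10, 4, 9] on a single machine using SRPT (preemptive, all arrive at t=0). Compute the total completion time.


Since all jobs arrive at t=0, SRPT equals SPT ordering.
SPT order: [4, 9, 10]
Completion times:
  Job 1: p=4, C=4
  Job 2: p=9, C=13
  Job 3: p=10, C=23
Total completion time = 4 + 13 + 23 = 40

40


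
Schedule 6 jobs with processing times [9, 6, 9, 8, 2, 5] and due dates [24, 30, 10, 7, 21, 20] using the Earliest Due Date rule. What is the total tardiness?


Sort by due date (EDD order): [(8, 7), (9, 10), (5, 20), (2, 21), (9, 24), (6, 30)]
Compute completion times and tardiness:
  Job 1: p=8, d=7, C=8, tardiness=max(0,8-7)=1
  Job 2: p=9, d=10, C=17, tardiness=max(0,17-10)=7
  Job 3: p=5, d=20, C=22, tardiness=max(0,22-20)=2
  Job 4: p=2, d=21, C=24, tardiness=max(0,24-21)=3
  Job 5: p=9, d=24, C=33, tardiness=max(0,33-24)=9
  Job 6: p=6, d=30, C=39, tardiness=max(0,39-30)=9
Total tardiness = 31

31


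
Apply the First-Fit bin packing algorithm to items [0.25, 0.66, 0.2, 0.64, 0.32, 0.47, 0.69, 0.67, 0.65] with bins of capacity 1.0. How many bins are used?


Place items sequentially using First-Fit:
  Item 0.25 -> new Bin 1
  Item 0.66 -> Bin 1 (now 0.91)
  Item 0.2 -> new Bin 2
  Item 0.64 -> Bin 2 (now 0.84)
  Item 0.32 -> new Bin 3
  Item 0.47 -> Bin 3 (now 0.79)
  Item 0.69 -> new Bin 4
  Item 0.67 -> new Bin 5
  Item 0.65 -> new Bin 6
Total bins used = 6

6


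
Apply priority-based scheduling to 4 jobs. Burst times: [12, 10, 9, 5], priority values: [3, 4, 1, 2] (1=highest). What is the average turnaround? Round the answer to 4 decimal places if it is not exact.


Sort by priority (ascending = highest first):
Order: [(1, 9), (2, 5), (3, 12), (4, 10)]
Completion times:
  Priority 1, burst=9, C=9
  Priority 2, burst=5, C=14
  Priority 3, burst=12, C=26
  Priority 4, burst=10, C=36
Average turnaround = 85/4 = 21.25

21.25


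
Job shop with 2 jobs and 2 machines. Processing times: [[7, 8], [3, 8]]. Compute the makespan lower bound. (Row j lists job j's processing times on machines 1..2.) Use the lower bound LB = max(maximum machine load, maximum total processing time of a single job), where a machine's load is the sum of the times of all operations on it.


Machine loads:
  Machine 1: 7 + 3 = 10
  Machine 2: 8 + 8 = 16
Max machine load = 16
Job totals:
  Job 1: 15
  Job 2: 11
Max job total = 15
Lower bound = max(16, 15) = 16

16


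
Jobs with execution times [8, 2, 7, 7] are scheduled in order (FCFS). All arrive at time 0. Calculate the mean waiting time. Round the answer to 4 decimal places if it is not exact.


FCFS order (as given): [8, 2, 7, 7]
Waiting times:
  Job 1: wait = 0
  Job 2: wait = 8
  Job 3: wait = 10
  Job 4: wait = 17
Sum of waiting times = 35
Average waiting time = 35/4 = 8.75

8.75


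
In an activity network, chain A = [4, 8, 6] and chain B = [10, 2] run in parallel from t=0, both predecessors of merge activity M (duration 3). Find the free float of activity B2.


ES(B2) = sum of predecessors on chain B = 10
EF(B2) = ES + duration = 10 + 2 = 12
Successor of B2 is M. ES(M) = max(sum(A), sum(B)) = max(18, 12) = 18
Free float = ES(successor) - EF(current) = 18 - 12 = 6

6


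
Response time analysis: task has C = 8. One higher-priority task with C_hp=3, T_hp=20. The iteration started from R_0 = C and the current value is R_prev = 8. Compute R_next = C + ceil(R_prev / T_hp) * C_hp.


R_next = C + ceil(R_prev / T_hp) * C_hp
ceil(8 / 20) = ceil(0.4) = 1
Interference = 1 * 3 = 3
R_next = 8 + 3 = 11

11


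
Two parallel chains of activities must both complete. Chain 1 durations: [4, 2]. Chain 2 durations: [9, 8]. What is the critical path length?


Path A total = 4 + 2 = 6
Path B total = 9 + 8 = 17
Critical path = longest path = max(6, 17) = 17

17


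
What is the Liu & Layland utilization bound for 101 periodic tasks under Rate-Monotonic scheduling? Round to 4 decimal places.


Compute 2^(1/101) = 1.0068864466
Subtract 1: 1.0068864466 - 1 = 0.0068864466
Multiply by n: 101 * 0.0068864466 = 0.6955311066
Round to 4 dp: 0.6955

0.6955


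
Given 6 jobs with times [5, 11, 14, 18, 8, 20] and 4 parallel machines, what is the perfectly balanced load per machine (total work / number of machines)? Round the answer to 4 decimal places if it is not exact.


Total processing time = 5 + 11 + 14 + 18 + 8 + 20 = 76
Number of machines = 4
Ideal balanced load = 76 / 4 = 19.0

19.0


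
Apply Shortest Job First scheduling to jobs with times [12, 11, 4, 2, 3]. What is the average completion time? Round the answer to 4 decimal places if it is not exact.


SJF order (ascending): [2, 3, 4, 11, 12]
Completion times:
  Job 1: burst=2, C=2
  Job 2: burst=3, C=5
  Job 3: burst=4, C=9
  Job 4: burst=11, C=20
  Job 5: burst=12, C=32
Average completion = 68/5 = 13.6

13.6


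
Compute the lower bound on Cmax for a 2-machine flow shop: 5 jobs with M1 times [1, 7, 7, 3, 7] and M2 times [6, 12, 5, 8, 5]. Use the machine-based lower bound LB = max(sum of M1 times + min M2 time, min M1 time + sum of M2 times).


LB1 = sum(M1 times) + min(M2 times) = 25 + 5 = 30
LB2 = min(M1 times) + sum(M2 times) = 1 + 36 = 37
Lower bound = max(LB1, LB2) = max(30, 37) = 37

37


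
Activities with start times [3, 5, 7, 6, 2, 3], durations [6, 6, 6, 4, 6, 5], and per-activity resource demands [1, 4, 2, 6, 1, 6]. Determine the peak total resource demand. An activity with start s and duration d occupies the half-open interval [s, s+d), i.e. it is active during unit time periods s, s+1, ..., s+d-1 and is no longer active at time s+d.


Each activity i is active on [start_i, start_i + duration_i).
Compute total resource usage per time slot:
  t=0: active resources = [], total = 0
  t=1: active resources = [], total = 0
  t=2: active resources = [1], total = 1
  t=3: active resources = [1, 1, 6], total = 8
  t=4: active resources = [1, 1, 6], total = 8
  t=5: active resources = [1, 4, 1, 6], total = 12
  t=6: active resources = [1, 4, 6, 1, 6], total = 18
  t=7: active resources = [1, 4, 2, 6, 1, 6], total = 20
  t=8: active resources = [1, 4, 2, 6], total = 13
  t=9: active resources = [4, 2, 6], total = 12
  t=10: active resources = [4, 2], total = 6
  t=11: active resources = [2], total = 2
  t=12: active resources = [2], total = 2
Peak resource demand = 20

20


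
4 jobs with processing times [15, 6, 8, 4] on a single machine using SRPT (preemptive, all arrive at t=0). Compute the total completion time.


Since all jobs arrive at t=0, SRPT equals SPT ordering.
SPT order: [4, 6, 8, 15]
Completion times:
  Job 1: p=4, C=4
  Job 2: p=6, C=10
  Job 3: p=8, C=18
  Job 4: p=15, C=33
Total completion time = 4 + 10 + 18 + 33 = 65

65


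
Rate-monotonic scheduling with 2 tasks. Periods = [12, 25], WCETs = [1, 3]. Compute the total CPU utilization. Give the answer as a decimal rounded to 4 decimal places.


Compute individual utilizations (exact fractions):
  Task 1: C/T = 1/12 (approx. 0.0833)
  Task 2: C/T = 3/25 (approx. 0.12)
Total utilization U = 1/12 + 3/25 = 61/300
Rounded to 4 decimal places: U = 0.2033
RM (Liu & Layland) bound for 2 tasks = 0.828427; compare with U = 61/300 (approx. 0.203333)
U <= bound, so schedulable by RM sufficient condition.

0.2033


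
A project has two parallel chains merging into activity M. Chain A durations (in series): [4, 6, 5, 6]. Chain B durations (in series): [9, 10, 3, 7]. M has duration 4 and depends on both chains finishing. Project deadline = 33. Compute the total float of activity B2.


Forward pass: ES(B2) = sum of predecessors on chain B = 9
EF = ES + duration = 9 + 10 = 19
Backward pass: LF(M) = deadline = 33; LS(M) = 33 - 4 = 29
LF(B2) = LS(M) - sum(successors on chain B) = 29 - 10 = 19
LS = LF - duration = 19 - 10 = 9
Total float = LS - ES = 9 - 9 = 0

0


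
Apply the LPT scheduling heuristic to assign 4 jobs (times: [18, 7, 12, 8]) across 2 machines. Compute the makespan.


Sort jobs in decreasing order (LPT): [18, 12, 8, 7]
Assign each job to the least loaded machine:
  Machine 1: jobs [18, 7], load = 25
  Machine 2: jobs [12, 8], load = 20
Makespan = max load = 25

25


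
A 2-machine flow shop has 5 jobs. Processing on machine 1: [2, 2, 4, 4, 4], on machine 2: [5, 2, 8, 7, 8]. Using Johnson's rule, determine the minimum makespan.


Apply Johnson's rule:
  Group 1 (a <= b): [(1, 2, 5), (2, 2, 2), (3, 4, 8), (4, 4, 7), (5, 4, 8)]
  Group 2 (a > b): []
Optimal job order: [1, 2, 3, 4, 5]
Schedule:
  Job 1: M1 done at 2, M2 done at 7
  Job 2: M1 done at 4, M2 done at 9
  Job 3: M1 done at 8, M2 done at 17
  Job 4: M1 done at 12, M2 done at 24
  Job 5: M1 done at 16, M2 done at 32
Makespan = 32

32


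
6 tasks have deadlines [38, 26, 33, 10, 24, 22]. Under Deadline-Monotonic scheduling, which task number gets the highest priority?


Sort tasks by relative deadline (ascending):
  Task 4: deadline = 10
  Task 6: deadline = 22
  Task 5: deadline = 24
  Task 2: deadline = 26
  Task 3: deadline = 33
  Task 1: deadline = 38
Priority order (highest first): [4, 6, 5, 2, 3, 1]
Highest priority task = 4

4


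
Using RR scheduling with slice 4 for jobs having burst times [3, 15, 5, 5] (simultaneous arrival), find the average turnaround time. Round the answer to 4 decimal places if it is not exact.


Time quantum = 4
Execution trace:
  J1 runs 3 units, time = 3
  J2 runs 4 units, time = 7
  J3 runs 4 units, time = 11
  J4 runs 4 units, time = 15
  J2 runs 4 units, time = 19
  J3 runs 1 units, time = 20
  J4 runs 1 units, time = 21
  J2 runs 4 units, time = 25
  J2 runs 3 units, time = 28
Finish times: [3, 28, 20, 21]
Average turnaround = 72/4 = 18.0

18.0


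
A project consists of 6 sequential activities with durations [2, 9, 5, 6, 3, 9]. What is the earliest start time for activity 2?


Activity 2 starts after activities 1 through 1 complete.
Predecessor durations: [2]
ES = 2 = 2

2


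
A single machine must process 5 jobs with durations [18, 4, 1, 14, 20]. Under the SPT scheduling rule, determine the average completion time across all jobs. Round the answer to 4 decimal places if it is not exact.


Sort jobs by processing time (SPT order): [1, 4, 14, 18, 20]
Compute completion times sequentially:
  Job 1: processing = 1, completes at 1
  Job 2: processing = 4, completes at 5
  Job 3: processing = 14, completes at 19
  Job 4: processing = 18, completes at 37
  Job 5: processing = 20, completes at 57
Sum of completion times = 119
Average completion time = 119/5 = 23.8

23.8


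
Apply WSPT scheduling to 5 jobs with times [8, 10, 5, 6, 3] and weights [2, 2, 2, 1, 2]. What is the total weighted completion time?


Compute p/w ratios and sort ascending (WSPT): [(3, 2), (5, 2), (8, 2), (10, 2), (6, 1)]
Compute weighted completion times:
  Job (p=3,w=2): C=3, w*C=2*3=6
  Job (p=5,w=2): C=8, w*C=2*8=16
  Job (p=8,w=2): C=16, w*C=2*16=32
  Job (p=10,w=2): C=26, w*C=2*26=52
  Job (p=6,w=1): C=32, w*C=1*32=32
Total weighted completion time = 138

138


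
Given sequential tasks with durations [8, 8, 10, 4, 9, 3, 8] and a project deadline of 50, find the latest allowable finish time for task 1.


LF(activity 1) = deadline - sum of successor durations
Successors: activities 2 through 7 with durations [8, 10, 4, 9, 3, 8]
Sum of successor durations = 42
LF = 50 - 42 = 8

8


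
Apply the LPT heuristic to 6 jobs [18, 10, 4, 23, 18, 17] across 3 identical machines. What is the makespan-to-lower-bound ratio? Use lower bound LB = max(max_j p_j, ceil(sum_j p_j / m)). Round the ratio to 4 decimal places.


LPT order: [23, 18, 18, 17, 10, 4]
Machine loads after assignment: [27, 35, 28]
LPT makespan = 35
Lower bound = max(max_job, ceil(total/3)) = max(23, 30) = 30
Ratio = 35 / 30 = 1.1667

1.1667


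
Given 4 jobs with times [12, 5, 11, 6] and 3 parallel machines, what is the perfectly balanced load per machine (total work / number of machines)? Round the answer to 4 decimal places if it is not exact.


Total processing time = 12 + 5 + 11 + 6 = 34
Number of machines = 3
Ideal balanced load = 34 / 3 = 11.3333

11.3333


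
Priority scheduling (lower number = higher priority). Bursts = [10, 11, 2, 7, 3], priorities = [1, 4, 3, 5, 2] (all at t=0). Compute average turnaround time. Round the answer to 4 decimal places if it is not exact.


Sort by priority (ascending = highest first):
Order: [(1, 10), (2, 3), (3, 2), (4, 11), (5, 7)]
Completion times:
  Priority 1, burst=10, C=10
  Priority 2, burst=3, C=13
  Priority 3, burst=2, C=15
  Priority 4, burst=11, C=26
  Priority 5, burst=7, C=33
Average turnaround = 97/5 = 19.4

19.4


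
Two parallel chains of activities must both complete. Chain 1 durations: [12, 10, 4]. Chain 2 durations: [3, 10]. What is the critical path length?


Path A total = 12 + 10 + 4 = 26
Path B total = 3 + 10 = 13
Critical path = longest path = max(26, 13) = 26

26


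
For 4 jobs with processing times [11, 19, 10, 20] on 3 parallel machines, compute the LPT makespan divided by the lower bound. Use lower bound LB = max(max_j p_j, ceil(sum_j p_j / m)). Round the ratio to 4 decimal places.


LPT order: [20, 19, 11, 10]
Machine loads after assignment: [20, 19, 21]
LPT makespan = 21
Lower bound = max(max_job, ceil(total/3)) = max(20, 20) = 20
Ratio = 21 / 20 = 1.05

1.05


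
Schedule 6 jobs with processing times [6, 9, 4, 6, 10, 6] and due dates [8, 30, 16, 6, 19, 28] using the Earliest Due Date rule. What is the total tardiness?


Sort by due date (EDD order): [(6, 6), (6, 8), (4, 16), (10, 19), (6, 28), (9, 30)]
Compute completion times and tardiness:
  Job 1: p=6, d=6, C=6, tardiness=max(0,6-6)=0
  Job 2: p=6, d=8, C=12, tardiness=max(0,12-8)=4
  Job 3: p=4, d=16, C=16, tardiness=max(0,16-16)=0
  Job 4: p=10, d=19, C=26, tardiness=max(0,26-19)=7
  Job 5: p=6, d=28, C=32, tardiness=max(0,32-28)=4
  Job 6: p=9, d=30, C=41, tardiness=max(0,41-30)=11
Total tardiness = 26

26


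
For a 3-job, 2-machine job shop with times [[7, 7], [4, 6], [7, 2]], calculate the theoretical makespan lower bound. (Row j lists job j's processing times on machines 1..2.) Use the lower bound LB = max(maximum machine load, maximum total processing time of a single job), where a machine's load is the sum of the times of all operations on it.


Machine loads:
  Machine 1: 7 + 4 + 7 = 18
  Machine 2: 7 + 6 + 2 = 15
Max machine load = 18
Job totals:
  Job 1: 14
  Job 2: 10
  Job 3: 9
Max job total = 14
Lower bound = max(18, 14) = 18

18


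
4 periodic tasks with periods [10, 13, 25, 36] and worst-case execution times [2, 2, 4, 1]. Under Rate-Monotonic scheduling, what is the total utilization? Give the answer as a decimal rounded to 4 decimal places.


Compute individual utilizations (exact fractions):
  Task 1: C/T = 2/10 = 1/5 (approx. 0.2)
  Task 2: C/T = 2/13 (approx. 0.1538)
  Task 3: C/T = 4/25 (approx. 0.16)
  Task 4: C/T = 1/36 (approx. 0.0278)
Total utilization U = 1/5 + 2/13 + 4/25 + 1/36 = 6337/11700
Rounded to 4 decimal places: U = 0.5416
RM (Liu & Layland) bound for 4 tasks = 0.756828; compare with U = 6337/11700 (approx. 0.541624)
U <= bound, so schedulable by RM sufficient condition.

0.5416


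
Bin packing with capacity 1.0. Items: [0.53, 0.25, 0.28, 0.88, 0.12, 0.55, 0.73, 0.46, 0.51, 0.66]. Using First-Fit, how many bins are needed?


Place items sequentially using First-Fit:
  Item 0.53 -> new Bin 1
  Item 0.25 -> Bin 1 (now 0.78)
  Item 0.28 -> new Bin 2
  Item 0.88 -> new Bin 3
  Item 0.12 -> Bin 1 (now 0.9)
  Item 0.55 -> Bin 2 (now 0.83)
  Item 0.73 -> new Bin 4
  Item 0.46 -> new Bin 5
  Item 0.51 -> Bin 5 (now 0.97)
  Item 0.66 -> new Bin 6
Total bins used = 6

6


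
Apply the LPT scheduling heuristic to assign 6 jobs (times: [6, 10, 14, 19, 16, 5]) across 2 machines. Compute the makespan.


Sort jobs in decreasing order (LPT): [19, 16, 14, 10, 6, 5]
Assign each job to the least loaded machine:
  Machine 1: jobs [19, 10, 6], load = 35
  Machine 2: jobs [16, 14, 5], load = 35
Makespan = max load = 35

35


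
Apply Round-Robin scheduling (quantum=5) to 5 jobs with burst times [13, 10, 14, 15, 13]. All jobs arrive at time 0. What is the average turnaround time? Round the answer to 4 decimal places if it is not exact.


Time quantum = 5
Execution trace:
  J1 runs 5 units, time = 5
  J2 runs 5 units, time = 10
  J3 runs 5 units, time = 15
  J4 runs 5 units, time = 20
  J5 runs 5 units, time = 25
  J1 runs 5 units, time = 30
  J2 runs 5 units, time = 35
  J3 runs 5 units, time = 40
  J4 runs 5 units, time = 45
  J5 runs 5 units, time = 50
  J1 runs 3 units, time = 53
  J3 runs 4 units, time = 57
  J4 runs 5 units, time = 62
  J5 runs 3 units, time = 65
Finish times: [53, 35, 57, 62, 65]
Average turnaround = 272/5 = 54.4

54.4


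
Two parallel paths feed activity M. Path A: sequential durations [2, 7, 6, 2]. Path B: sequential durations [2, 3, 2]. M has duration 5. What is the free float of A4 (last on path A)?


ES(A4) = sum of predecessors on chain A = 15
EF(A4) = ES + duration = 15 + 2 = 17
Successor of A4 is M. ES(M) = max(sum(A), sum(B)) = max(17, 7) = 17
Free float = ES(successor) - EF(current) = 17 - 17 = 0

0


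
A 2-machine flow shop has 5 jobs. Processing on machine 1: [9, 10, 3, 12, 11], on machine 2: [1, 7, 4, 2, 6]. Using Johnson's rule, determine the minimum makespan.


Apply Johnson's rule:
  Group 1 (a <= b): [(3, 3, 4)]
  Group 2 (a > b): [(2, 10, 7), (5, 11, 6), (4, 12, 2), (1, 9, 1)]
Optimal job order: [3, 2, 5, 4, 1]
Schedule:
  Job 3: M1 done at 3, M2 done at 7
  Job 2: M1 done at 13, M2 done at 20
  Job 5: M1 done at 24, M2 done at 30
  Job 4: M1 done at 36, M2 done at 38
  Job 1: M1 done at 45, M2 done at 46
Makespan = 46

46


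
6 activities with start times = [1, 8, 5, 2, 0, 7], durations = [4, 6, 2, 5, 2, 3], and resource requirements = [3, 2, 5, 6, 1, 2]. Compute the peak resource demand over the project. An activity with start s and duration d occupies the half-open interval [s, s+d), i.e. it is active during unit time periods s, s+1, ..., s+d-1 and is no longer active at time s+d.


Each activity i is active on [start_i, start_i + duration_i).
Compute total resource usage per time slot:
  t=0: active resources = [1], total = 1
  t=1: active resources = [3, 1], total = 4
  t=2: active resources = [3, 6], total = 9
  t=3: active resources = [3, 6], total = 9
  t=4: active resources = [3, 6], total = 9
  t=5: active resources = [5, 6], total = 11
  t=6: active resources = [5, 6], total = 11
  t=7: active resources = [2], total = 2
  t=8: active resources = [2, 2], total = 4
  t=9: active resources = [2, 2], total = 4
  t=10: active resources = [2], total = 2
  t=11: active resources = [2], total = 2
  t=12: active resources = [2], total = 2
  t=13: active resources = [2], total = 2
Peak resource demand = 11

11


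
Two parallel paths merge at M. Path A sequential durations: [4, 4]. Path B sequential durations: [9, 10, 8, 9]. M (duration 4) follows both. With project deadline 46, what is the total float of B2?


Forward pass: ES(B2) = sum of predecessors on chain B = 9
EF = ES + duration = 9 + 10 = 19
Backward pass: LF(M) = deadline = 46; LS(M) = 46 - 4 = 42
LF(B2) = LS(M) - sum(successors on chain B) = 42 - 17 = 25
LS = LF - duration = 25 - 10 = 15
Total float = LS - ES = 15 - 9 = 6

6


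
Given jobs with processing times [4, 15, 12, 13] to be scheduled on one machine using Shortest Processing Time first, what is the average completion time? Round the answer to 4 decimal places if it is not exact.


Sort jobs by processing time (SPT order): [4, 12, 13, 15]
Compute completion times sequentially:
  Job 1: processing = 4, completes at 4
  Job 2: processing = 12, completes at 16
  Job 3: processing = 13, completes at 29
  Job 4: processing = 15, completes at 44
Sum of completion times = 93
Average completion time = 93/4 = 23.25

23.25


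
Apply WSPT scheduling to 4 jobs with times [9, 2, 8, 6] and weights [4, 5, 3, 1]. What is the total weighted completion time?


Compute p/w ratios and sort ascending (WSPT): [(2, 5), (9, 4), (8, 3), (6, 1)]
Compute weighted completion times:
  Job (p=2,w=5): C=2, w*C=5*2=10
  Job (p=9,w=4): C=11, w*C=4*11=44
  Job (p=8,w=3): C=19, w*C=3*19=57
  Job (p=6,w=1): C=25, w*C=1*25=25
Total weighted completion time = 136

136


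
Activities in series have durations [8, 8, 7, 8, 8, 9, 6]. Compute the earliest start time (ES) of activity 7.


Activity 7 starts after activities 1 through 6 complete.
Predecessor durations: [8, 8, 7, 8, 8, 9]
ES = 8 + 8 + 7 + 8 + 8 + 9 = 48

48


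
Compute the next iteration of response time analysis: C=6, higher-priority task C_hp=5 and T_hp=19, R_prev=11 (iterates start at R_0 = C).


R_next = C + ceil(R_prev / T_hp) * C_hp
ceil(11 / 19) = ceil(0.5789) = 1
Interference = 1 * 5 = 5
R_next = 6 + 5 = 11
R_next = R_prev, so the iteration has converged (response time = 11).

11


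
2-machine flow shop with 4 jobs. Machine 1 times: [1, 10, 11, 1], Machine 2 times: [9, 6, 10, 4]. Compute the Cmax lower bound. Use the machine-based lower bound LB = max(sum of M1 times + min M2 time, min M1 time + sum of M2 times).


LB1 = sum(M1 times) + min(M2 times) = 23 + 4 = 27
LB2 = min(M1 times) + sum(M2 times) = 1 + 29 = 30
Lower bound = max(LB1, LB2) = max(27, 30) = 30

30


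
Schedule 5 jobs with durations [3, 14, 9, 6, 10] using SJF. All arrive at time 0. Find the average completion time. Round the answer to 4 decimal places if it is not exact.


SJF order (ascending): [3, 6, 9, 10, 14]
Completion times:
  Job 1: burst=3, C=3
  Job 2: burst=6, C=9
  Job 3: burst=9, C=18
  Job 4: burst=10, C=28
  Job 5: burst=14, C=42
Average completion = 100/5 = 20.0

20.0


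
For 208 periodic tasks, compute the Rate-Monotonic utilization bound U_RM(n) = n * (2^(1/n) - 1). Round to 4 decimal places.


Compute 2^(1/208) = 1.0033379971
Subtract 1: 1.0033379971 - 1 = 0.0033379971
Multiply by n: 208 * 0.0033379971 = 0.6943033968
Round to 4 dp: 0.6943

0.6943


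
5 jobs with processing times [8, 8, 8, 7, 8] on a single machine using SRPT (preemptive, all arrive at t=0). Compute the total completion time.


Since all jobs arrive at t=0, SRPT equals SPT ordering.
SPT order: [7, 8, 8, 8, 8]
Completion times:
  Job 1: p=7, C=7
  Job 2: p=8, C=15
  Job 3: p=8, C=23
  Job 4: p=8, C=31
  Job 5: p=8, C=39
Total completion time = 7 + 15 + 23 + 31 + 39 = 115

115


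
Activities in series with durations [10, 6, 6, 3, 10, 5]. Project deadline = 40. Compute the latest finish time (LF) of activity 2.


LF(activity 2) = deadline - sum of successor durations
Successors: activities 3 through 6 with durations [6, 3, 10, 5]
Sum of successor durations = 24
LF = 40 - 24 = 16

16


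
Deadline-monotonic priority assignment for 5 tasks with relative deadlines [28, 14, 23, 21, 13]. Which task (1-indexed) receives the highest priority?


Sort tasks by relative deadline (ascending):
  Task 5: deadline = 13
  Task 2: deadline = 14
  Task 4: deadline = 21
  Task 3: deadline = 23
  Task 1: deadline = 28
Priority order (highest first): [5, 2, 4, 3, 1]
Highest priority task = 5

5


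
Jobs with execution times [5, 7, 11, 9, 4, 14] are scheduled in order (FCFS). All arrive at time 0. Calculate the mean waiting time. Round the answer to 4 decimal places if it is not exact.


FCFS order (as given): [5, 7, 11, 9, 4, 14]
Waiting times:
  Job 1: wait = 0
  Job 2: wait = 5
  Job 3: wait = 12
  Job 4: wait = 23
  Job 5: wait = 32
  Job 6: wait = 36
Sum of waiting times = 108
Average waiting time = 108/6 = 18.0

18.0


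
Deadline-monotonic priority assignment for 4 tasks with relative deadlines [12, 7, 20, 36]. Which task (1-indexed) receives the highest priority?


Sort tasks by relative deadline (ascending):
  Task 2: deadline = 7
  Task 1: deadline = 12
  Task 3: deadline = 20
  Task 4: deadline = 36
Priority order (highest first): [2, 1, 3, 4]
Highest priority task = 2

2


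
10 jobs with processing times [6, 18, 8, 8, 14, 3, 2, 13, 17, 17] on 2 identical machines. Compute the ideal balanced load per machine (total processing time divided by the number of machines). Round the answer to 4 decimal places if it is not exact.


Total processing time = 6 + 18 + 8 + 8 + 14 + 3 + 2 + 13 + 17 + 17 = 106
Number of machines = 2
Ideal balanced load = 106 / 2 = 53.0

53.0
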